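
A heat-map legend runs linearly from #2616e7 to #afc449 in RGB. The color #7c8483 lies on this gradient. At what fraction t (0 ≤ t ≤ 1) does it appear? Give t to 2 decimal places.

0.63

Invert the lerp on the G channel (largest span, 174): t = (132 − 22) / (196 − 22) = 110/174 = 0.63218.
Check on R: (124 − 38)/(175 − 38) = 0.6277 ✓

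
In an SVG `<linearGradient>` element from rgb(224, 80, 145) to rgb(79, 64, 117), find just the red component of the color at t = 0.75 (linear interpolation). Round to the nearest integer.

R = 224 + 0.75 × (79 − 224) = 115.25 → 115

115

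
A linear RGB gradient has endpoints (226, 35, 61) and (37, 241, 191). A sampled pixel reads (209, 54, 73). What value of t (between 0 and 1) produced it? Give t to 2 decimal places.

0.09

Invert the lerp on the G channel (largest span, 206): t = (54 − 35) / (241 − 35) = 19/206 = 0.092233.
Check on R: (209 − 226)/(37 − 226) = 0.08995 ✓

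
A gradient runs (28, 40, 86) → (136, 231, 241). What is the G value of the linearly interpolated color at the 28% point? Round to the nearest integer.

G = 40 + 0.28 × (231 − 40) = 93.48 → 93

93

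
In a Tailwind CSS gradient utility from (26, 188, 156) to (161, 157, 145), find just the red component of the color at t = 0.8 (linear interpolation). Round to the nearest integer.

134

R = 26 + 0.8 × (161 − 26) = 134 → 134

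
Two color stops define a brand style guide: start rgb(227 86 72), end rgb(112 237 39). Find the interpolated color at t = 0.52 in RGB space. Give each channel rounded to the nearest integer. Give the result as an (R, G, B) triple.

R = 227 + 0.52 × (112 − 227) = 227 + 0.52 × -115 = 167.2 → 167
G = 86 + 0.52 × (237 − 86) = 86 + 0.52 × 151 = 164.52 → 165
B = 72 + 0.52 × (39 − 72) = 72 + 0.52 × -33 = 54.84 → 55
So the blended color is (167, 165, 55), about #a7a537.

(167, 165, 55)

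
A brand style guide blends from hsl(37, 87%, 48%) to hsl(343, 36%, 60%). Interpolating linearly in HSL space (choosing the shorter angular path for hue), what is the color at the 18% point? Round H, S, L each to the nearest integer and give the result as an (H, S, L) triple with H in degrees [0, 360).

Hue: 343 − 37 = 306°, but |306| > 180 so the shorter arc goes the other way: Δh = 306 − 360 = -54°.
H = 37 + 0.18 × (-54) = 27.28 → 27°
S = 87 + 0.18 × (36 − 87) = 77.82 → 78%
L = 48 + 0.18 × (60 − 48) = 50.16 → 50%

(27, 78, 50)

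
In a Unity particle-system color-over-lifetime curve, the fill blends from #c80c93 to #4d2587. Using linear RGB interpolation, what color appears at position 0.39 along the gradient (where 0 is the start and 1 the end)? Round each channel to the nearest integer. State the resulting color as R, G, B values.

#c80c93 → (200, 12, 147); #4d2587 → (77, 37, 135).
R = 200 + 0.39 × (77 − 200) = 200 + 0.39 × -123 = 152.03 → 152
G = 12 + 0.39 × (37 − 12) = 12 + 0.39 × 25 = 21.75 → 22
B = 147 + 0.39 × (135 − 147) = 147 + 0.39 × -12 = 142.32 → 142
So the blended color is (152, 22, 142), about #98168e.

(152, 22, 142)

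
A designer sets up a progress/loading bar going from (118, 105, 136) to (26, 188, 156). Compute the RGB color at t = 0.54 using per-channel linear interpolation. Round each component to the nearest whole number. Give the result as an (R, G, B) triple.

R = 118 + 0.54 × (26 − 118) = 118 + 0.54 × -92 = 68.32 → 68
G = 105 + 0.54 × (188 − 105) = 105 + 0.54 × 83 = 149.82 → 150
B = 136 + 0.54 × (156 − 136) = 136 + 0.54 × 20 = 146.8 → 147
So the blended color is (68, 150, 147), about #449693.

(68, 150, 147)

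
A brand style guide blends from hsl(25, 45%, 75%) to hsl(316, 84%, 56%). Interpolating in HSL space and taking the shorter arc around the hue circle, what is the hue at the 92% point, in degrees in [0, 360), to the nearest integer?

322

Hue: 316 − 25 = 291°, but |291| > 180 so the shorter arc goes the other way: Δh = 291 − 360 = -69°.
H = 25 + 0.92 × (-69) = -38.48 → -38 → -38 mod 360 = 322°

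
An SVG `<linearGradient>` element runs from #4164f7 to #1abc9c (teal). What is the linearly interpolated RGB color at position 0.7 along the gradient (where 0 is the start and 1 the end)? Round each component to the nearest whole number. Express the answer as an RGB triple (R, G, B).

(38, 162, 183)

#4164f7 → (65, 100, 247); #1abc9c → (26, 188, 156).
R = 65 + 0.7 × (26 − 65) = 65 + 0.7 × -39 = 37.7 → 38
G = 100 + 0.7 × (188 − 100) = 100 + 0.7 × 88 = 161.6 → 162
B = 247 + 0.7 × (156 − 247) = 247 + 0.7 × -91 = 183.3 → 183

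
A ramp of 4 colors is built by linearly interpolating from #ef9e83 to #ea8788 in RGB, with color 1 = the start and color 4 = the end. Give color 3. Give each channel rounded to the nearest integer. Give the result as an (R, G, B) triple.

(236, 143, 134)

With 4 swatches and endpoints inclusive, swatch 3 sits at t = (3 − 1)/(4 − 1) = 2/3 ≈ 0.6667.
#ef9e83 → (239, 158, 131); #ea8788 → (234, 135, 136).
R = 239 + 0.6667 × (234 − 239) = 235.667 → 236
G = 158 + 0.6667 × (135 − 158) = 142.666 → 143
B = 131 + 0.6667 × (136 − 131) = 134.333 → 134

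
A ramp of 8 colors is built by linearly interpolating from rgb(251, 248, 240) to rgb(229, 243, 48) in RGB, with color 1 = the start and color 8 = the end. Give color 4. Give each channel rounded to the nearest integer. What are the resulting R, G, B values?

With 8 swatches and endpoints inclusive, swatch 4 sits at t = (4 − 1)/(8 − 1) = 3/7 ≈ 0.4286.
R = 251 + 0.4286 × (229 − 251) = 241.571 → 242
G = 248 + 0.4286 × (243 − 248) = 245.857 → 246
B = 240 + 0.4286 × (48 − 240) = 157.709 → 158

(242, 246, 158)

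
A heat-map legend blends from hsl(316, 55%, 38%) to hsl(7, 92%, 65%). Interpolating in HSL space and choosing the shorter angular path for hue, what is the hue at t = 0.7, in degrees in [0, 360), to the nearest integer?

Hue: 7 − 316 = -309°, but |-309| > 180 so the shorter arc goes the other way: Δh = -309 + 360 = 51°.
H = 316 + 0.7 × (51) = 351.7 → 352°

352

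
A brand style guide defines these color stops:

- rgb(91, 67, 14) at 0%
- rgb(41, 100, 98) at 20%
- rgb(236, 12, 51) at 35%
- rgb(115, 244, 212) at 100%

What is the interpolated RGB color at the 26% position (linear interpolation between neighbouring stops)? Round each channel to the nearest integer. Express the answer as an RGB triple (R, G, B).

26% lies between the 20% and 35% stops, so the local fraction is t = (26 − 20)/(35 − 20) = 6/15 ≈ 0.4.
R = 41 + 0.4 × (236 − 41) = 119 → 119
G = 100 + 0.4 × (12 − 100) = 64.8 → 65
B = 98 + 0.4 × (51 − 98) = 79.2 → 79

(119, 65, 79)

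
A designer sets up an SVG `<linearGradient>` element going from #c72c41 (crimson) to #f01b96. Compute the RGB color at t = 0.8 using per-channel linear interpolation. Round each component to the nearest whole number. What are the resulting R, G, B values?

(232, 30, 133)

#c72c41 → (199, 44, 65); #f01b96 → (240, 27, 150).
R = 199 + 0.8 × (240 − 199) = 199 + 0.8 × 41 = 231.8 → 232
G = 44 + 0.8 × (27 − 44) = 44 + 0.8 × -17 = 30.4 → 30
B = 65 + 0.8 × (150 − 65) = 65 + 0.8 × 85 = 133 → 133
So the blended color is (232, 30, 133), about #e81e85.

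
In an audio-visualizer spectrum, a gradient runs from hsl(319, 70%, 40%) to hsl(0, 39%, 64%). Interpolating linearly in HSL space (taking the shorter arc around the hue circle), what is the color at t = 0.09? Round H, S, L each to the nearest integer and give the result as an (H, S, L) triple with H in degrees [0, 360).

(323, 67, 42)

Hue: 0 − 319 = -319°, but |-319| > 180 so the shorter arc goes the other way: Δh = -319 + 360 = 41°.
H = 319 + 0.09 × (41) = 322.69 → 323°
S = 70 + 0.09 × (39 − 70) = 67.21 → 67%
L = 40 + 0.09 × (64 − 40) = 42.16 → 42%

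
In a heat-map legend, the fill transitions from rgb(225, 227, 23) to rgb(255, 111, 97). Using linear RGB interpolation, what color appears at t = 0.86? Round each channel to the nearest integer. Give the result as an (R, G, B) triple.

R = 225 + 0.86 × (255 − 225) = 225 + 0.86 × 30 = 250.8 → 251
G = 227 + 0.86 × (111 − 227) = 227 + 0.86 × -116 = 127.24 → 127
B = 23 + 0.86 × (97 − 23) = 23 + 0.86 × 74 = 86.64 → 87

(251, 127, 87)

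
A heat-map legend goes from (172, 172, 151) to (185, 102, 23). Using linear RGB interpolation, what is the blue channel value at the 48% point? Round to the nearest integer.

B = 151 + 0.48 × (23 − 151) = 89.56 → 90

90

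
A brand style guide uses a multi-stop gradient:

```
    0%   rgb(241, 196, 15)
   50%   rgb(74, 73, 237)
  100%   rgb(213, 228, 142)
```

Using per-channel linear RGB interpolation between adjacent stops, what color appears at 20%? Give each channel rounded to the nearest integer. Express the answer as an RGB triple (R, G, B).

(174, 147, 104)

20% lies between the 0% and 50% stops, so the local fraction is t = (20 − 0)/(50 − 0) = 20/50 ≈ 0.4.
R = 241 + 0.4 × (74 − 241) = 174.2 → 174
G = 196 + 0.4 × (73 − 196) = 146.8 → 147
B = 15 + 0.4 × (237 − 15) = 103.8 → 104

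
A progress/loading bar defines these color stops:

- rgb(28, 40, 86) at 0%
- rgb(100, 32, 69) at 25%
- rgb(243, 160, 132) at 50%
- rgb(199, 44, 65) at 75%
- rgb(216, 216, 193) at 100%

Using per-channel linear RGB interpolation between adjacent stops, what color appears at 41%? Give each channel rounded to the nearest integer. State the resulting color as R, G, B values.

(192, 114, 109)

41% lies between the 25% and 50% stops, so the local fraction is t = (41 − 25)/(50 − 25) = 16/25 ≈ 0.64.
R = 100 + 0.64 × (243 − 100) = 191.52 → 192
G = 32 + 0.64 × (160 − 32) = 113.92 → 114
B = 69 + 0.64 × (132 − 69) = 109.32 → 109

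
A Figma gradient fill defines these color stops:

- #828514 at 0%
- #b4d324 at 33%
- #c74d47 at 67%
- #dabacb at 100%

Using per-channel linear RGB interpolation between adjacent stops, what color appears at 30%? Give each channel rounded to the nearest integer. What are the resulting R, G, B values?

30% lies between the 0% and 33% stops, so the local fraction is t = (30 − 0)/(33 − 0) = 30/33 ≈ 0.9091.
#828514 → (130, 133, 20); #b4d324 → (180, 211, 36).
R = 130 + 0.9091 × (180 − 130) = 175.455 → 175
G = 133 + 0.9091 × (211 − 133) = 203.91 → 204
B = 20 + 0.9091 × (36 − 20) = 34.546 → 35

(175, 204, 35)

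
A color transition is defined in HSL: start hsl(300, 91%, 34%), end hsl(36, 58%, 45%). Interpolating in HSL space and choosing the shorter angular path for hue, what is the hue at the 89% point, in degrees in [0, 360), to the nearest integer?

25

Hue: 36 − 300 = -264°, but |-264| > 180 so the shorter arc goes the other way: Δh = -264 + 360 = 96°.
H = 300 + 0.89 × (96) = 385.44 → 385 → 385 mod 360 = 25°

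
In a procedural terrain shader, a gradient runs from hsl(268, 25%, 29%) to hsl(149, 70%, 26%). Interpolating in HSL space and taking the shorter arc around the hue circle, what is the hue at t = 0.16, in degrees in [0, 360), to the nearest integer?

249

Hue arc: Δh = 149 − 268 = -119° (|Δh| ≤ 180, already the shorter path).
H = 268 + 0.16 × (-119) = 248.96 → 249°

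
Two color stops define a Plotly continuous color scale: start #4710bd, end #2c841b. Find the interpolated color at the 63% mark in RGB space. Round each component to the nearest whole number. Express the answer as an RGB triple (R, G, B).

(54, 89, 87)

#4710bd → (71, 16, 189); #2c841b → (44, 132, 27).
63% corresponds to t = 0.63.
R = 71 + 0.63 × (44 − 71) = 71 + 0.63 × -27 = 53.99 → 54
G = 16 + 0.63 × (132 − 16) = 16 + 0.63 × 116 = 89.08 → 89
B = 189 + 0.63 × (27 − 189) = 189 + 0.63 × -162 = 86.94 → 87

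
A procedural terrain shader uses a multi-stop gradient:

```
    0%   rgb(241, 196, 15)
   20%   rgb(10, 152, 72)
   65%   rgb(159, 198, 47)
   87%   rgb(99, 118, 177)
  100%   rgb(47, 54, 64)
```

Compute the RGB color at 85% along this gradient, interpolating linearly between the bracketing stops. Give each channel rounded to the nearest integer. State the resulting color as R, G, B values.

(104, 125, 165)

85% lies between the 65% and 87% stops, so the local fraction is t = (85 − 65)/(87 − 65) = 20/22 ≈ 0.9091.
R = 159 + 0.9091 × (99 − 159) = 104.454 → 104
G = 198 + 0.9091 × (118 − 198) = 125.272 → 125
B = 47 + 0.9091 × (177 − 47) = 165.183 → 165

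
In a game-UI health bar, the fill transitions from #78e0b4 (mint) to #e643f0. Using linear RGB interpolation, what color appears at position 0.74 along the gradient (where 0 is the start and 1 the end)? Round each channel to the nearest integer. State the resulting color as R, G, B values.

(201, 108, 224)

#78e0b4 → (120, 224, 180); #e643f0 → (230, 67, 240).
R = 120 + 0.74 × (230 − 120) = 120 + 0.74 × 110 = 201.4 → 201
G = 224 + 0.74 × (67 − 224) = 224 + 0.74 × -157 = 107.82 → 108
B = 180 + 0.74 × (240 − 180) = 180 + 0.74 × 60 = 224.4 → 224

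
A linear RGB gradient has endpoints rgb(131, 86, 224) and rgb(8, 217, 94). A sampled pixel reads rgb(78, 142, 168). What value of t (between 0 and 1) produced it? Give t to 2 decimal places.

0.43

Invert the lerp on the G channel (largest span, 131): t = (142 − 86) / (217 − 86) = 56/131 = 0.42748.
Check on R: (78 − 131)/(8 − 131) = 0.4309 ✓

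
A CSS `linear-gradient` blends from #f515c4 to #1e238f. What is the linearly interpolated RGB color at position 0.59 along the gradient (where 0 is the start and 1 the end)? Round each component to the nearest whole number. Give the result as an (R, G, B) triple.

#f515c4 → (245, 21, 196); #1e238f → (30, 35, 143).
R = 245 + 0.59 × (30 − 245) = 245 + 0.59 × -215 = 118.15 → 118
G = 21 + 0.59 × (35 − 21) = 21 + 0.59 × 14 = 29.26 → 29
B = 196 + 0.59 × (143 − 196) = 196 + 0.59 × -53 = 164.73 → 165

(118, 29, 165)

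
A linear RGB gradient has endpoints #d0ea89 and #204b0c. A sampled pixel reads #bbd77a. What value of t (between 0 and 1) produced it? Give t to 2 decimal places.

0.12

Invert the lerp on the R channel (largest span, 176): t = (187 − 208) / (32 − 208) = -21/-176 = 0.11932.
Check on G: (215 − 234)/(75 − 234) = 0.1195 ✓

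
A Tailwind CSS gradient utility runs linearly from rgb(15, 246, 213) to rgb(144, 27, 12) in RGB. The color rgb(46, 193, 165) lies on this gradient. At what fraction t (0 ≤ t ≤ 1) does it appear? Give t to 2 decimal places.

0.24

Invert the lerp on the G channel (largest span, 219): t = (193 − 246) / (27 − 246) = -53/-219 = 0.24201.
Check on R: (46 − 15)/(144 − 15) = 0.2403 ✓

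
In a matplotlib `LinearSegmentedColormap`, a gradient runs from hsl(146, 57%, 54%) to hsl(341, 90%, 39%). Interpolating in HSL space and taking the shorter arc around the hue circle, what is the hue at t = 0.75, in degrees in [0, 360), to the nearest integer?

Hue: 341 − 146 = 195°, but |195| > 180 so the shorter arc goes the other way: Δh = 195 − 360 = -165°.
H = 146 + 0.75 × (-165) = 22.25 → 22°

22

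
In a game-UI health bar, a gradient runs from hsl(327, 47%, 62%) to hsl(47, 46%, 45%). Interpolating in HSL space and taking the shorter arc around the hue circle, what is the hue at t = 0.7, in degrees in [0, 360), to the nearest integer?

Hue: 47 − 327 = -280°, but |-280| > 180 so the shorter arc goes the other way: Δh = -280 + 360 = 80°.
H = 327 + 0.7 × (80) = 383 → 383 → 383 mod 360 = 23°

23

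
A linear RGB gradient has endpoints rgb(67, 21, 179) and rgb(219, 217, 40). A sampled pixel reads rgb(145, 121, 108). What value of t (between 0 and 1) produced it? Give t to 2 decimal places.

0.51

Invert the lerp on the G channel (largest span, 196): t = (121 − 21) / (217 − 21) = 100/196 = 0.5102.
Check on R: (145 − 67)/(219 − 67) = 0.5132 ✓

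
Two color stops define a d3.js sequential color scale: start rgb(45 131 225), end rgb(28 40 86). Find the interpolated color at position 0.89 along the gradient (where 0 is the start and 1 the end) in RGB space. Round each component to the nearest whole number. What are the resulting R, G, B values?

(30, 50, 101)

R = 45 + 0.89 × (28 − 45) = 45 + 0.89 × -17 = 29.87 → 30
G = 131 + 0.89 × (40 − 131) = 131 + 0.89 × -91 = 50.01 → 50
B = 225 + 0.89 × (86 − 225) = 225 + 0.89 × -139 = 101.29 → 101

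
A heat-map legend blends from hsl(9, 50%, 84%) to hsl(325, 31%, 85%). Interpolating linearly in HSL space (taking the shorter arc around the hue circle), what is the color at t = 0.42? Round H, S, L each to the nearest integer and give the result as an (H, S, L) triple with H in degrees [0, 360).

(351, 42, 84)

Hue: 325 − 9 = 316°, but |316| > 180 so the shorter arc goes the other way: Δh = 316 − 360 = -44°.
H = 9 + 0.42 × (-44) = -9.48 → -9 → -9 mod 360 = 351°
S = 50 + 0.42 × (31 − 50) = 42.02 → 42%
L = 84 + 0.42 × (85 − 84) = 84.42 → 84%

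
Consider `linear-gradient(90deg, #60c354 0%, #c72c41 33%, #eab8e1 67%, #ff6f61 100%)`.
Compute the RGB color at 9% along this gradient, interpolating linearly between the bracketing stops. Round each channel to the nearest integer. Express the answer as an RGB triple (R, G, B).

(124, 154, 79)

9% lies between the 0% and 33% stops, so the local fraction is t = (9 − 0)/(33 − 0) = 9/33 ≈ 0.2727.
#60c354 → (96, 195, 84); #c72c41 → (199, 44, 65).
R = 96 + 0.2727 × (199 − 96) = 124.088 → 124
G = 195 + 0.2727 × (44 − 195) = 153.822 → 154
B = 84 + 0.2727 × (65 − 84) = 78.819 → 79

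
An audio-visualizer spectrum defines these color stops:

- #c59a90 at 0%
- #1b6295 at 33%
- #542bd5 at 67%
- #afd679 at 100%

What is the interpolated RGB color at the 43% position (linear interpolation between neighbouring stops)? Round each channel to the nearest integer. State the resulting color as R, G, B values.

(44, 82, 168)

43% lies between the 33% and 67% stops, so the local fraction is t = (43 − 33)/(67 − 33) = 10/34 ≈ 0.2941.
#1b6295 → (27, 98, 149); #542bd5 → (84, 43, 213).
R = 27 + 0.2941 × (84 − 27) = 43.764 → 44
G = 98 + 0.2941 × (43 − 98) = 81.825 → 82
B = 149 + 0.2941 × (213 − 149) = 167.822 → 168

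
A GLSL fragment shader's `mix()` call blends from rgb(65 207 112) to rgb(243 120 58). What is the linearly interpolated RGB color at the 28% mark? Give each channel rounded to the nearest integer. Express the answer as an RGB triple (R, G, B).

(115, 183, 97)

28% corresponds to t = 0.28.
R = 65 + 0.28 × (243 − 65) = 65 + 0.28 × 178 = 114.84 → 115
G = 207 + 0.28 × (120 − 207) = 207 + 0.28 × -87 = 182.64 → 183
B = 112 + 0.28 × (58 − 112) = 112 + 0.28 × -54 = 96.88 → 97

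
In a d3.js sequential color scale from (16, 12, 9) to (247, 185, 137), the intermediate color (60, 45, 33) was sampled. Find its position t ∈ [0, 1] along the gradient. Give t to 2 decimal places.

Invert the lerp on the R channel (largest span, 231): t = (60 − 16) / (247 − 16) = 44/231 = 0.19048.
Check on G: (45 − 12)/(185 − 12) = 0.1908 ✓

0.19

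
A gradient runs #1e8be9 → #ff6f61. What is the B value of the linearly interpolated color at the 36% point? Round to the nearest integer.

184

B₁ = 233 (from #1e8be9), B₂ = 97 (from #ff6f61).
B = 233 + 0.36 × (97 − 233) = 184.04 → 184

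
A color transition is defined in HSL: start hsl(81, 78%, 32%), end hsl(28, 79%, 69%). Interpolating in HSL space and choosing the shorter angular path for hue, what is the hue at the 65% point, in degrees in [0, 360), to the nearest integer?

Hue arc: Δh = 28 − 81 = -53° (|Δh| ≤ 180, already the shorter path).
H = 81 + 0.65 × (-53) = 46.55 → 47°

47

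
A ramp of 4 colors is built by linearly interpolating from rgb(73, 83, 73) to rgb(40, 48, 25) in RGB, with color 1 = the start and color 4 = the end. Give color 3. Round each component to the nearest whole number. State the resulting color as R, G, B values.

(51, 60, 41)

With 4 swatches and endpoints inclusive, swatch 3 sits at t = (3 − 1)/(4 − 1) = 2/3 ≈ 0.6667.
R = 73 + 0.6667 × (40 − 73) = 50.999 → 51
G = 83 + 0.6667 × (48 − 83) = 59.666 → 60
B = 73 + 0.6667 × (25 − 73) = 40.998 → 41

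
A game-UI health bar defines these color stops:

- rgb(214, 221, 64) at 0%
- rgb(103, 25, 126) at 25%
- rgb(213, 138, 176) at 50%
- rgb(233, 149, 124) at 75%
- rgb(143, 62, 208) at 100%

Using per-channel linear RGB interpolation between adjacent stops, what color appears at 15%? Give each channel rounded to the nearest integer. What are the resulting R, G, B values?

15% lies between the 0% and 25% stops, so the local fraction is t = (15 − 0)/(25 − 0) = 15/25 ≈ 0.6.
R = 214 + 0.6 × (103 − 214) = 147.4 → 147
G = 221 + 0.6 × (25 − 221) = 103.4 → 103
B = 64 + 0.6 × (126 − 64) = 101.2 → 101

(147, 103, 101)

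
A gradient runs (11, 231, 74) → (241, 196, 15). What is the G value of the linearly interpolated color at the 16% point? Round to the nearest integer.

225

G = 231 + 0.16 × (196 − 231) = 225.4 → 225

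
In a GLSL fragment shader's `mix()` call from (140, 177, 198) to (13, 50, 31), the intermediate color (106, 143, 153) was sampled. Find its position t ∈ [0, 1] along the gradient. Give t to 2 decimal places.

0.27

Invert the lerp on the B channel (largest span, 167): t = (153 − 198) / (31 − 198) = -45/-167 = 0.26946.
Check on R: (106 − 140)/(13 − 140) = 0.2677 ✓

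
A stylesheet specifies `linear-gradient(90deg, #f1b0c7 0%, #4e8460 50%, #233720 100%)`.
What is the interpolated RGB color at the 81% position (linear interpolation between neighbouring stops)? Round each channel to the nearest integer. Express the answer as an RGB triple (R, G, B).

81% lies between the 50% and 100% stops, so the local fraction is t = (81 − 50)/(100 − 50) = 31/50 ≈ 0.62.
#4e8460 → (78, 132, 96); #233720 → (35, 55, 32).
R = 78 + 0.62 × (35 − 78) = 51.34 → 51
G = 132 + 0.62 × (55 − 132) = 84.26 → 84
B = 96 + 0.62 × (32 − 96) = 56.32 → 56

(51, 84, 56)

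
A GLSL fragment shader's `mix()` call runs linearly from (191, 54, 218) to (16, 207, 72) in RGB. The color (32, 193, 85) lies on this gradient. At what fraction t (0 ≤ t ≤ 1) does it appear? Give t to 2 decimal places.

Invert the lerp on the R channel (largest span, 175): t = (32 − 191) / (16 − 191) = -159/-175 = 0.90857.
Check on G: (193 − 54)/(207 − 54) = 0.9085 ✓

0.91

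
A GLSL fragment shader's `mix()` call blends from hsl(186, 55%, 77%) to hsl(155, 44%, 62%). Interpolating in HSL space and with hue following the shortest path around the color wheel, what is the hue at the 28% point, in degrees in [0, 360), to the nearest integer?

177

Hue arc: Δh = 155 − 186 = -31° (|Δh| ≤ 180, already the shorter path).
H = 186 + 0.28 × (-31) = 177.32 → 177°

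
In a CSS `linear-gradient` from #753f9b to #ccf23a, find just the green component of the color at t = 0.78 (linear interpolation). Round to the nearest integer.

203

G₁ = 63 (from #753f9b), G₂ = 242 (from #ccf23a).
G = 63 + 0.78 × (242 − 63) = 202.62 → 203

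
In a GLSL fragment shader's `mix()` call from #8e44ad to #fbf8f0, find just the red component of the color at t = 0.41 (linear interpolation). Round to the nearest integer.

R₁ = 142 (from #8e44ad), R₂ = 251 (from #fbf8f0).
R = 142 + 0.41 × (251 − 142) = 186.69 → 187

187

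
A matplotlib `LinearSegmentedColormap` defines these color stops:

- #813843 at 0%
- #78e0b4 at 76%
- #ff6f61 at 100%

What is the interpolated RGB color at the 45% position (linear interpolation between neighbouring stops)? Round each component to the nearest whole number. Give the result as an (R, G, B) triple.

(124, 155, 134)

45% lies between the 0% and 76% stops, so the local fraction is t = (45 − 0)/(76 − 0) = 45/76 ≈ 0.5921.
#813843 → (129, 56, 67); #78e0b4 → (120, 224, 180).
R = 129 + 0.5921 × (120 − 129) = 123.671 → 124
G = 56 + 0.5921 × (224 − 56) = 155.473 → 155
B = 67 + 0.5921 × (180 − 67) = 133.907 → 134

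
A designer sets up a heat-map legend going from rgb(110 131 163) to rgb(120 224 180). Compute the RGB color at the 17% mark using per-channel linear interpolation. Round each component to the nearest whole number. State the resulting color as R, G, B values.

(112, 147, 166)

17% corresponds to t = 0.17.
R = 110 + 0.17 × (120 − 110) = 110 + 0.17 × 10 = 111.7 → 112
G = 131 + 0.17 × (224 − 131) = 131 + 0.17 × 93 = 146.81 → 147
B = 163 + 0.17 × (180 − 163) = 163 + 0.17 × 17 = 165.89 → 166
So the blended color is (112, 147, 166), about #7093a6.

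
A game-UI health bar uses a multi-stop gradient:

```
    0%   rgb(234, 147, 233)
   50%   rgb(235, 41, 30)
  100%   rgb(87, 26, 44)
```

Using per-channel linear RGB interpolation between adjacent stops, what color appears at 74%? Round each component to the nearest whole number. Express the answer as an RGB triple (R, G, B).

74% lies between the 50% and 100% stops, so the local fraction is t = (74 − 50)/(100 − 50) = 24/50 ≈ 0.48.
R = 235 + 0.48 × (87 − 235) = 163.96 → 164
G = 41 + 0.48 × (26 − 41) = 33.8 → 34
B = 30 + 0.48 × (44 − 30) = 36.72 → 37

(164, 34, 37)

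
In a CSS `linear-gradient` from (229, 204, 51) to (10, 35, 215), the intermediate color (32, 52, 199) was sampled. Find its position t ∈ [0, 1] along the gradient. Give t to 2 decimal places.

Invert the lerp on the R channel (largest span, 219): t = (32 − 229) / (10 − 229) = -197/-219 = 0.89954.
Check on G: (52 − 204)/(35 − 204) = 0.8994 ✓

0.90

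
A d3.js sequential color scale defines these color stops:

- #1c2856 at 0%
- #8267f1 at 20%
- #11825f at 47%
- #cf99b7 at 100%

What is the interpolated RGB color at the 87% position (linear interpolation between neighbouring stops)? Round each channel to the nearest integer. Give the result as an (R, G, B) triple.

87% lies between the 47% and 100% stops, so the local fraction is t = (87 − 47)/(100 − 47) = 40/53 ≈ 0.7547.
#11825f → (17, 130, 95); #cf99b7 → (207, 153, 183).
R = 17 + 0.7547 × (207 − 17) = 160.393 → 160
G = 130 + 0.7547 × (153 − 130) = 147.358 → 147
B = 95 + 0.7547 × (183 − 95) = 161.414 → 161

(160, 147, 161)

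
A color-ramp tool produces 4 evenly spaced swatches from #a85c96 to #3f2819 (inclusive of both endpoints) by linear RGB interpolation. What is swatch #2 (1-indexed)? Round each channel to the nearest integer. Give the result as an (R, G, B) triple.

With 4 swatches and endpoints inclusive, swatch 2 sits at t = (2 − 1)/(4 − 1) = 1/3 ≈ 0.3333.
#a85c96 → (168, 92, 150); #3f2819 → (63, 40, 25).
R = 168 + 0.3333 × (63 − 168) = 133.004 → 133
G = 92 + 0.3333 × (40 − 92) = 74.668 → 75
B = 150 + 0.3333 × (25 − 150) = 108.338 → 108

(133, 75, 108)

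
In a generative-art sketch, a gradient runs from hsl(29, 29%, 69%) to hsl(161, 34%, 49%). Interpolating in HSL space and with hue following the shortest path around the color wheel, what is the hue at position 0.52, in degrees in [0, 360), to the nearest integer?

Hue arc: Δh = 161 − 29 = 132° (|Δh| ≤ 180, already the shorter path).
H = 29 + 0.52 × (132) = 97.64 → 98°

98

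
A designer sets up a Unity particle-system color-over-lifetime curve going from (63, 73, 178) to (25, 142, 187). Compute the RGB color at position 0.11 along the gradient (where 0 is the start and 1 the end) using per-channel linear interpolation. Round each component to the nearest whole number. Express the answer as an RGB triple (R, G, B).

R = 63 + 0.11 × (25 − 63) = 63 + 0.11 × -38 = 58.82 → 59
G = 73 + 0.11 × (142 − 73) = 73 + 0.11 × 69 = 80.59 → 81
B = 178 + 0.11 × (187 − 178) = 178 + 0.11 × 9 = 178.99 → 179

(59, 81, 179)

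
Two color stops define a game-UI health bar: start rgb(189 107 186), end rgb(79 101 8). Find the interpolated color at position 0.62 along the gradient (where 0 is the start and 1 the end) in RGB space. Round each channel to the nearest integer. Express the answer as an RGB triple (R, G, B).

R = 189 + 0.62 × (79 − 189) = 189 + 0.62 × -110 = 120.8 → 121
G = 107 + 0.62 × (101 − 107) = 107 + 0.62 × -6 = 103.28 → 103
B = 186 + 0.62 × (8 − 186) = 186 + 0.62 × -178 = 75.64 → 76

(121, 103, 76)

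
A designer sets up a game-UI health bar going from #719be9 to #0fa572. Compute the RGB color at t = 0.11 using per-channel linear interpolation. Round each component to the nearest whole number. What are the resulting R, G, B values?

#719be9 → (113, 155, 233); #0fa572 → (15, 165, 114).
R = 113 + 0.11 × (15 − 113) = 113 + 0.11 × -98 = 102.22 → 102
G = 155 + 0.11 × (165 − 155) = 155 + 0.11 × 10 = 156.1 → 156
B = 233 + 0.11 × (114 − 233) = 233 + 0.11 × -119 = 219.91 → 220
So the blended color is (102, 156, 220), about #669cdc.

(102, 156, 220)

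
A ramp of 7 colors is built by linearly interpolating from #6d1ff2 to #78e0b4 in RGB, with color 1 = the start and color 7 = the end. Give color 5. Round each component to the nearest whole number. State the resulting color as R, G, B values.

(116, 160, 201)

With 7 swatches and endpoints inclusive, swatch 5 sits at t = (5 − 1)/(7 − 1) = 4/6 ≈ 0.6667.
#6d1ff2 → (109, 31, 242); #78e0b4 → (120, 224, 180).
R = 109 + 0.6667 × (120 − 109) = 116.334 → 116
G = 31 + 0.6667 × (224 − 31) = 159.673 → 160
B = 242 + 0.6667 × (180 − 242) = 200.665 → 201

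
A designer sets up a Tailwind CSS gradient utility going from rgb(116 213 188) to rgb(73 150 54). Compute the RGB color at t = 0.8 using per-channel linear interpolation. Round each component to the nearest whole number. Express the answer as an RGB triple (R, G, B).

R = 116 + 0.8 × (73 − 116) = 116 + 0.8 × -43 = 81.6 → 82
G = 213 + 0.8 × (150 − 213) = 213 + 0.8 × -63 = 162.6 → 163
B = 188 + 0.8 × (54 − 188) = 188 + 0.8 × -134 = 80.8 → 81

(82, 163, 81)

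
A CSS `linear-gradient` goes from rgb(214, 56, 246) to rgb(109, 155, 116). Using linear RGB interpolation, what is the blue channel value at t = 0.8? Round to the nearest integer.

B = 246 + 0.8 × (116 − 246) = 142 → 142

142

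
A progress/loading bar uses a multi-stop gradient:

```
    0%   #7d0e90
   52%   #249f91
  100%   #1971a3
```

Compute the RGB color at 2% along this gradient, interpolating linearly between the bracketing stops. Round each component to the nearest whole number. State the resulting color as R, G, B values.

2% lies between the 0% and 52% stops, so the local fraction is t = (2 − 0)/(52 − 0) = 2/52 ≈ 0.0385.
#7d0e90 → (125, 14, 144); #249f91 → (36, 159, 145).
R = 125 + 0.0385 × (36 − 125) = 121.573 → 122
G = 14 + 0.0385 × (159 − 14) = 19.582 → 20
B = 144 + 0.0385 × (145 − 144) = 144.038 → 144

(122, 20, 144)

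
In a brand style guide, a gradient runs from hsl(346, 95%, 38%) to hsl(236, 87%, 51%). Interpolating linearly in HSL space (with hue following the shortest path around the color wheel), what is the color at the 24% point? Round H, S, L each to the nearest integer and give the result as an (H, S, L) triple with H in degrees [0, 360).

Hue arc: Δh = 236 − 346 = -110° (|Δh| ≤ 180, already the shorter path).
H = 346 + 0.24 × (-110) = 319.6 → 320°
S = 95 + 0.24 × (87 − 95) = 93.08 → 93%
L = 38 + 0.24 × (51 − 38) = 41.12 → 41%

(320, 93, 41)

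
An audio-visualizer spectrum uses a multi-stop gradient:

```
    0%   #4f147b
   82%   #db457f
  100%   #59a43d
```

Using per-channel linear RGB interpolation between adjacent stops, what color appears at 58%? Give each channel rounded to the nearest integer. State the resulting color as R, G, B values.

(178, 55, 126)

58% lies between the 0% and 82% stops, so the local fraction is t = (58 − 0)/(82 − 0) = 58/82 ≈ 0.7073.
#4f147b → (79, 20, 123); #db457f → (219, 69, 127).
R = 79 + 0.7073 × (219 − 79) = 178.022 → 178
G = 20 + 0.7073 × (69 − 20) = 54.658 → 55
B = 123 + 0.7073 × (127 − 123) = 125.829 → 126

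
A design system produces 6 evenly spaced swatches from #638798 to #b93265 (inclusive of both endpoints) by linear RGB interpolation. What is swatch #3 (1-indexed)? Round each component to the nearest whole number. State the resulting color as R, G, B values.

With 6 swatches and endpoints inclusive, swatch 3 sits at t = (3 − 1)/(6 − 1) = 2/5 ≈ 0.4.
#638798 → (99, 135, 152); #b93265 → (185, 50, 101).
R = 99 + 0.4 × (185 − 99) = 133.4 → 133
G = 135 + 0.4 × (50 − 135) = 101 → 101
B = 152 + 0.4 × (101 − 152) = 131.6 → 132

(133, 101, 132)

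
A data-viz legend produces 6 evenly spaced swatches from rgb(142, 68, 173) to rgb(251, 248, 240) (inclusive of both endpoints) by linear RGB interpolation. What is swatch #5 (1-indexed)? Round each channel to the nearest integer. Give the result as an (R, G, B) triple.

(229, 212, 227)

With 6 swatches and endpoints inclusive, swatch 5 sits at t = (5 − 1)/(6 − 1) = 4/5 ≈ 0.8.
R = 142 + 0.8 × (251 − 142) = 229.2 → 229
G = 68 + 0.8 × (248 − 68) = 212 → 212
B = 173 + 0.8 × (240 − 173) = 226.6 → 227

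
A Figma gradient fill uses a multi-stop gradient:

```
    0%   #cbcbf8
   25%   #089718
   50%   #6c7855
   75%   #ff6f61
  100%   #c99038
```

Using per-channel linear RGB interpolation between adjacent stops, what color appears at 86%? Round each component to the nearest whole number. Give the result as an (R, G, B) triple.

(231, 126, 79)

86% lies between the 75% and 100% stops, so the local fraction is t = (86 − 75)/(100 − 75) = 11/25 ≈ 0.44.
#ff6f61 → (255, 111, 97); #c99038 → (201, 144, 56).
R = 255 + 0.44 × (201 − 255) = 231.24 → 231
G = 111 + 0.44 × (144 − 111) = 125.52 → 126
B = 97 + 0.44 × (56 − 97) = 78.96 → 79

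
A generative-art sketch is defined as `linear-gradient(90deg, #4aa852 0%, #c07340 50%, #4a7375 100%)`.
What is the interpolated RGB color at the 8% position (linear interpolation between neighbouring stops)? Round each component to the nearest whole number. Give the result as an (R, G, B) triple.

8% lies between the 0% and 50% stops, so the local fraction is t = (8 − 0)/(50 − 0) = 8/50 ≈ 0.16.
#4aa852 → (74, 168, 82); #c07340 → (192, 115, 64).
R = 74 + 0.16 × (192 − 74) = 92.88 → 93
G = 168 + 0.16 × (115 − 168) = 159.52 → 160
B = 82 + 0.16 × (64 − 82) = 79.12 → 79

(93, 160, 79)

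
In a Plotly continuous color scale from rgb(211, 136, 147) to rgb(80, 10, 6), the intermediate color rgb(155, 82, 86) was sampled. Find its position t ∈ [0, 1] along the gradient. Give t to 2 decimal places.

0.43

Invert the lerp on the B channel (largest span, 141): t = (86 − 147) / (6 − 147) = -61/-141 = 0.43262.
Check on R: (155 − 211)/(80 − 211) = 0.4275 ✓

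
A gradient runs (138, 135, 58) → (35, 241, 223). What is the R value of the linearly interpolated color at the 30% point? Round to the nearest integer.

R = 138 + 0.3 × (35 − 138) = 107.1 → 107

107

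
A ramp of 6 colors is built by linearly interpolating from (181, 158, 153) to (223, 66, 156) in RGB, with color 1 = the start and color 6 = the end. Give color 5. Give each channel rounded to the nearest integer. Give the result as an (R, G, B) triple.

With 6 swatches and endpoints inclusive, swatch 5 sits at t = (5 − 1)/(6 − 1) = 4/5 ≈ 0.8.
R = 181 + 0.8 × (223 − 181) = 214.6 → 215
G = 158 + 0.8 × (66 − 158) = 84.4 → 84
B = 153 + 0.8 × (156 − 153) = 155.4 → 155

(215, 84, 155)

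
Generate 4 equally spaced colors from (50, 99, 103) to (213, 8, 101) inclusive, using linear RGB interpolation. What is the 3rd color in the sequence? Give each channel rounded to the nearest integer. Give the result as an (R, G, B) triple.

With 4 swatches and endpoints inclusive, swatch 3 sits at t = (3 − 1)/(4 − 1) = 2/3 ≈ 0.6667.
R = 50 + 0.6667 × (213 − 50) = 158.672 → 159
G = 99 + 0.6667 × (8 − 99) = 38.33 → 38
B = 103 + 0.6667 × (101 − 103) = 101.667 → 102

(159, 38, 102)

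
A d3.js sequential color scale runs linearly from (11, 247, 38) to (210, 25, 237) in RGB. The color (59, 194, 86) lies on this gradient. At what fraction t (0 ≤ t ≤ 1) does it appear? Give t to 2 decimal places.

Invert the lerp on the G channel (largest span, 222): t = (194 − 247) / (25 − 247) = -53/-222 = 0.23874.
Check on R: (59 − 11)/(210 − 11) = 0.2412 ✓

0.24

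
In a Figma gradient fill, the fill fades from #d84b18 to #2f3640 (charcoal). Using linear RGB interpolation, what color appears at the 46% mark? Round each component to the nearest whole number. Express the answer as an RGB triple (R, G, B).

#d84b18 → (216, 75, 24); #2f3640 → (47, 54, 64).
46% corresponds to t = 0.46.
R = 216 + 0.46 × (47 − 216) = 216 + 0.46 × -169 = 138.26 → 138
G = 75 + 0.46 × (54 − 75) = 75 + 0.46 × -21 = 65.34 → 65
B = 24 + 0.46 × (64 − 24) = 24 + 0.46 × 40 = 42.4 → 42
So the blended color is (138, 65, 42), about #8a412a.

(138, 65, 42)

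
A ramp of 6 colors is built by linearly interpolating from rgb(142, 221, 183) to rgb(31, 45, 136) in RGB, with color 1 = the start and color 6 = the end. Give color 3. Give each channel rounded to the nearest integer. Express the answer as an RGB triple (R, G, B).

(98, 151, 164)

With 6 swatches and endpoints inclusive, swatch 3 sits at t = (3 − 1)/(6 − 1) = 2/5 ≈ 0.4.
R = 142 + 0.4 × (31 − 142) = 97.6 → 98
G = 221 + 0.4 × (45 − 221) = 150.6 → 151
B = 183 + 0.4 × (136 − 183) = 164.2 → 164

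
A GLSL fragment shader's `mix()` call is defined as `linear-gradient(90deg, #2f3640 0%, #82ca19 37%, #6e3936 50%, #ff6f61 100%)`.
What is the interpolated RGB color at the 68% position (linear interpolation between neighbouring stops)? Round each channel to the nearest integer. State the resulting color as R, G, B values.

68% lies between the 50% and 100% stops, so the local fraction is t = (68 − 50)/(100 − 50) = 18/50 ≈ 0.36.
#6e3936 → (110, 57, 54); #ff6f61 → (255, 111, 97).
R = 110 + 0.36 × (255 − 110) = 162.2 → 162
G = 57 + 0.36 × (111 − 57) = 76.44 → 76
B = 54 + 0.36 × (97 − 54) = 69.48 → 69

(162, 76, 69)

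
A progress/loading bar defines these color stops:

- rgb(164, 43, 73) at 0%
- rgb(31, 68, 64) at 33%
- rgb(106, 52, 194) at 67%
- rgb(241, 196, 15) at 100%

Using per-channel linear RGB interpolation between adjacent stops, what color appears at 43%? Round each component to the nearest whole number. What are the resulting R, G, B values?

(53, 63, 102)

43% lies between the 33% and 67% stops, so the local fraction is t = (43 − 33)/(67 − 33) = 10/34 ≈ 0.2941.
R = 31 + 0.2941 × (106 − 31) = 53.057 → 53
G = 68 + 0.2941 × (52 − 68) = 63.294 → 63
B = 64 + 0.2941 × (194 − 64) = 102.233 → 102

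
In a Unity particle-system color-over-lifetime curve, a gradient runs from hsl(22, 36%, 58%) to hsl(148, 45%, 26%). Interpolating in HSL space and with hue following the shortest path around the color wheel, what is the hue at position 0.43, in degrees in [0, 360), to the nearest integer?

76

Hue arc: Δh = 148 − 22 = 126° (|Δh| ≤ 180, already the shorter path).
H = 22 + 0.43 × (126) = 76.18 → 76°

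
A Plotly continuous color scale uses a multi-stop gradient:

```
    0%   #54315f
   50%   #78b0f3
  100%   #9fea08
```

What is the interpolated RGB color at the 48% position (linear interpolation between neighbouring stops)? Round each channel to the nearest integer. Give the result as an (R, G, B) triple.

48% lies between the 0% and 50% stops, so the local fraction is t = (48 − 0)/(50 − 0) = 48/50 ≈ 0.96.
#54315f → (84, 49, 95); #78b0f3 → (120, 176, 243).
R = 84 + 0.96 × (120 − 84) = 118.56 → 119
G = 49 + 0.96 × (176 − 49) = 170.92 → 171
B = 95 + 0.96 × (243 − 95) = 237.08 → 237

(119, 171, 237)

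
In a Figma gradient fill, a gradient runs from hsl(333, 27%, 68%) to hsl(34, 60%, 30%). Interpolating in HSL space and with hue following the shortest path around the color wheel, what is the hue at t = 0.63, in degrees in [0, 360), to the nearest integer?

11

Hue: 34 − 333 = -299°, but |-299| > 180 so the shorter arc goes the other way: Δh = -299 + 360 = 61°.
H = 333 + 0.63 × (61) = 371.43 → 371 → 371 mod 360 = 11°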